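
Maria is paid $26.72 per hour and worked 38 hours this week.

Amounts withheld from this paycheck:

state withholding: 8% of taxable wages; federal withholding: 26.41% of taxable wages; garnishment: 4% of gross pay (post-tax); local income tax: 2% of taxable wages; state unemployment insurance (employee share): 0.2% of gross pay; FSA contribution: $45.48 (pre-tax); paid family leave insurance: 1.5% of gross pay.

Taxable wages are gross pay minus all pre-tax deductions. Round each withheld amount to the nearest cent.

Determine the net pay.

$558.87

Gross pay: 38 × $26.72 = $1015.36
FSA contribution: $45.48
Taxable wages = $1015.36 − $45.48 = $969.88
Federal withholding: $969.88 × 0.2641 = $256.15
Local income tax: $969.88 × 0.02 = $19.40
State withholding: $969.88 × 0.08 = $77.59
State unemployment insurance (employee share): $1015.36 × 0.002 = $2.03
Paid family leave insurance: $1015.36 × 0.015 = $15.23
Garnishment: $1015.36 × 0.04 = $40.61
Total deductions = $45.48 + $256.15 + $19.40 + $77.59 + $2.03 + $15.23 + $40.61 = $456.49
Net pay = $1015.36 − $456.49 = $558.87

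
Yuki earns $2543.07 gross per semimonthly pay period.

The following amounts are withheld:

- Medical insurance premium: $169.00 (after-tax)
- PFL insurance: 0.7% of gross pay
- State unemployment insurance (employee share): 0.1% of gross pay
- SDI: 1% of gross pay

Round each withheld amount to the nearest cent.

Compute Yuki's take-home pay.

$2328.30

PFL insurance: $2543.07 × 0.007 = $17.80
State unemployment insurance (employee share): $2543.07 × 0.001 = $2.54
SDI: $2543.07 × 0.01 = $25.43
Medical insurance premium: $169.00
Total deductions = $17.80 + $2.54 + $25.43 + $169.00 = $214.77
Net pay = $2543.07 − $214.77 = $2328.30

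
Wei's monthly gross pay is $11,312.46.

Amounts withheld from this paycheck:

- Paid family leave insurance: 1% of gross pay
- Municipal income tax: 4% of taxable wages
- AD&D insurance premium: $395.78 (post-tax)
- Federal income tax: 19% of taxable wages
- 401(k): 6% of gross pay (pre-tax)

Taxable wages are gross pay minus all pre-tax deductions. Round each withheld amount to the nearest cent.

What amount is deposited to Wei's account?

401(k): $11,312.46 × 0.06 = $678.75
Taxable wages = $11,312.46 − $678.75 = $10,633.71
Municipal income tax: $10,633.71 × 0.04 = $425.35
Federal income tax: $10,633.71 × 0.19 = $2,020.40
Paid family leave insurance: $11,312.46 × 0.01 = $113.12
AD&D insurance premium: $395.78
Total deductions = $678.75 + $425.35 + $2,020.40 + $113.12 + $395.78 = $3,633.40
Net pay = $11,312.46 − $3,633.40 = $7,679.06

$7,679.06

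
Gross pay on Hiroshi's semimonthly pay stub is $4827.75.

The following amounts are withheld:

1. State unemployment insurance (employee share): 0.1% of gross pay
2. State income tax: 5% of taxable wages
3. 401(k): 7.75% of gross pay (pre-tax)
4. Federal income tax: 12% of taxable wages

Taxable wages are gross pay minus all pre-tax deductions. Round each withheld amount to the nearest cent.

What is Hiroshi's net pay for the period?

$3691.66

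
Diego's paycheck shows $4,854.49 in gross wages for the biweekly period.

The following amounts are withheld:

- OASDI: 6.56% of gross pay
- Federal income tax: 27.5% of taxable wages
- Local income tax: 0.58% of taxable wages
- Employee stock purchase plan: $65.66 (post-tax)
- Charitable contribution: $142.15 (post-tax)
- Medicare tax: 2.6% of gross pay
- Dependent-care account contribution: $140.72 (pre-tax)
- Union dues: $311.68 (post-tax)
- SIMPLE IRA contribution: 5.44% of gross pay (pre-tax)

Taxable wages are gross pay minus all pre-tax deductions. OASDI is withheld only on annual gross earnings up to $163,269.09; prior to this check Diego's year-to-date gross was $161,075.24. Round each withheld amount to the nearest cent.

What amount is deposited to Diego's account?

$2,410.59

Dependent-care account contribution: $140.72
SIMPLE IRA contribution: $4,854.49 × 0.0544 = $264.08
Pre-tax total = $140.72 + $264.08 = $404.80
Taxable wages = $4,854.49 − $404.80 = $4,449.69
Local income tax: $4,449.69 × 0.0058 = $25.81
Federal income tax: $4,449.69 × 0.275 = $1,223.66
OASDI: only $163,269.09 − $161,075.24 = $2,193.85 of this check is subject → $2,193.85 × 0.0656 = $143.92
Medicare tax: $4,854.49 × 0.026 = $126.22
Union dues: $311.68
Charitable contribution: $142.15
Employee stock purchase plan: $65.66
Total deductions = $140.72 + $264.08 + $25.81 + $1,223.66 + $143.92 + $126.22 + $311.68 + $142.15 + $65.66 = $2,443.90
Net pay = $4,854.49 − $2,443.90 = $2,410.59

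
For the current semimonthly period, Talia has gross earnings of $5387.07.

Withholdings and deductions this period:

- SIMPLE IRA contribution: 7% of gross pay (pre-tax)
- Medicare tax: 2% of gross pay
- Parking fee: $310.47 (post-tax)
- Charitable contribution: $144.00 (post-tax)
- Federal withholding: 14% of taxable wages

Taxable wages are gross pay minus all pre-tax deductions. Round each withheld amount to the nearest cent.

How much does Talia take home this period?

SIMPLE IRA contribution: $5387.07 × 0.07 = $377.09
Taxable wages = $5387.07 − $377.09 = $5009.98
Federal withholding: $5009.98 × 0.14 = $701.40
Medicare tax: $5387.07 × 0.02 = $107.74
Charitable contribution: $144.00
Parking fee: $310.47
Total deductions = $377.09 + $701.40 + $107.74 + $144.00 + $310.47 = $1640.70
Net pay = $5387.07 − $1640.70 = $3746.37

$3746.37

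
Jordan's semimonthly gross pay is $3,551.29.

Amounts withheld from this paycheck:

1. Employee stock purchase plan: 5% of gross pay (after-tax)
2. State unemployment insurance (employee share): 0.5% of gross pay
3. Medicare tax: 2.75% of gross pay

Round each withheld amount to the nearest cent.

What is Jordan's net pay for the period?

$3,258.31

Medicare tax: $3,551.29 × 0.0275 = $97.66
State unemployment insurance (employee share): $3,551.29 × 0.005 = $17.76
Employee stock purchase plan: $3,551.29 × 0.05 = $177.56
Total deductions = $97.66 + $17.76 + $177.56 = $292.98
Net pay = $3,551.29 − $292.98 = $3,258.31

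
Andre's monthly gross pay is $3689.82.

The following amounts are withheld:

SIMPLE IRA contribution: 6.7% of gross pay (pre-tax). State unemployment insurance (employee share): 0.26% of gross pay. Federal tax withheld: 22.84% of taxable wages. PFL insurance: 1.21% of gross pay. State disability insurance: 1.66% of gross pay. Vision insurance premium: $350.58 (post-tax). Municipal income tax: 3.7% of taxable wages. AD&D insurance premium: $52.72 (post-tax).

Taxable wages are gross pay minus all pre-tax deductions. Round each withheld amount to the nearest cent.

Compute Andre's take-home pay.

SIMPLE IRA contribution: $3689.82 × 0.067 = $247.22
Taxable wages = $3689.82 − $247.22 = $3442.60
Municipal income tax: $3442.60 × 0.037 = $127.38
Federal tax withheld: $3442.60 × 0.2284 = $786.29
State unemployment insurance (employee share): $3689.82 × 0.0026 = $9.59
PFL insurance: $3689.82 × 0.0121 = $44.65
State disability insurance: $3689.82 × 0.0166 = $61.25
Vision insurance premium: $350.58
AD&D insurance premium: $52.72
Total deductions = $247.22 + $127.38 + $786.29 + $9.59 + $44.65 + $61.25 + $350.58 + $52.72 = $1679.68
Net pay = $3689.82 − $1679.68 = $2010.14

$2010.14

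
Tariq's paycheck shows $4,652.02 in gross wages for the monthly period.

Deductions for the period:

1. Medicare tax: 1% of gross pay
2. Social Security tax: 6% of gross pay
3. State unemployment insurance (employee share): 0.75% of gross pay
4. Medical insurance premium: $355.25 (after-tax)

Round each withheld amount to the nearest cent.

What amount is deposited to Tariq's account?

Social Security tax: $4,652.02 × 0.06 = $279.12
State unemployment insurance (employee share): $4,652.02 × 0.0075 = $34.89
Medicare tax: $4,652.02 × 0.01 = $46.52
Medical insurance premium: $355.25
Total deductions = $279.12 + $34.89 + $46.52 + $355.25 = $715.78
Net pay = $4,652.02 − $715.78 = $3,936.24

$3,936.24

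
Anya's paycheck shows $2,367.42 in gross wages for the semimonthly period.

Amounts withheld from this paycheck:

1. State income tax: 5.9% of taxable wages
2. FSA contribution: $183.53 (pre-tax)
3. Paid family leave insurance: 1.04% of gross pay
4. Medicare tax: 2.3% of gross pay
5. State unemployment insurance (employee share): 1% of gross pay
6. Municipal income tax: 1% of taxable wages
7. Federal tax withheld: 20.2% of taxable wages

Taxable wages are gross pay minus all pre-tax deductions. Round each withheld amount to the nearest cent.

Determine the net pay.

$1,489.31

FSA contribution: $183.53
Taxable wages = $2,367.42 − $183.53 = $2,183.89
Federal tax withheld: $2,183.89 × 0.202 = $441.15
State income tax: $2,183.89 × 0.059 = $128.85
Municipal income tax: $2,183.89 × 0.01 = $21.84
State unemployment insurance (employee share): $2,367.42 × 0.01 = $23.67
Paid family leave insurance: $2,367.42 × 0.0104 = $24.62
Medicare tax: $2,367.42 × 0.023 = $54.45
Total deductions = $183.53 + $441.15 + $128.85 + $21.84 + $23.67 + $24.62 + $54.45 = $878.11
Net pay = $2,367.42 − $878.11 = $1,489.31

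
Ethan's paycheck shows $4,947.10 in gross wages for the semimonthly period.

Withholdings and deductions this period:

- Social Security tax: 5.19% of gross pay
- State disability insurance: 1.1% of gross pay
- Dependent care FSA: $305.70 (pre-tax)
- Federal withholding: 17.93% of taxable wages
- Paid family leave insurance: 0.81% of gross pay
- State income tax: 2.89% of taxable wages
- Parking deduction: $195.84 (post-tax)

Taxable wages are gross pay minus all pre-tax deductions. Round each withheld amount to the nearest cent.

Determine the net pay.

Dependent care FSA: $305.70
Taxable wages = $4,947.10 − $305.70 = $4,641.40
State income tax: $4,641.40 × 0.0289 = $134.14
Federal withholding: $4,641.40 × 0.1793 = $832.20
Paid family leave insurance: $4,947.10 × 0.0081 = $40.07
Social Security tax: $4,947.10 × 0.0519 = $256.75
State disability insurance: $4,947.10 × 0.011 = $54.42
Parking deduction: $195.84
Total deductions = $305.70 + $134.14 + $832.20 + $40.07 + $256.75 + $54.42 + $195.84 = $1,819.12
Net pay = $4,947.10 − $1,819.12 = $3,127.98

$3,127.98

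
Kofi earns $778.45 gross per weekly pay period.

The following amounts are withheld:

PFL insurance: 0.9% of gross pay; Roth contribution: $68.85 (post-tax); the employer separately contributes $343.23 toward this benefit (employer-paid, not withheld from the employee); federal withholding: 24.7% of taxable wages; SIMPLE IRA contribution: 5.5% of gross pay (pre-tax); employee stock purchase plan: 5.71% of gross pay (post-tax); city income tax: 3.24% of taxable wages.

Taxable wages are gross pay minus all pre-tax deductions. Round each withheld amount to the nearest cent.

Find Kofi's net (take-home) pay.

$409.80

SIMPLE IRA contribution: $778.45 × 0.055 = $42.81
Taxable wages = $778.45 − $42.81 = $735.64
Federal withholding: $735.64 × 0.247 = $181.70
City income tax: $735.64 × 0.0324 = $23.83
PFL insurance: $778.45 × 0.009 = $7.01
Roth contribution: $68.85
Employee stock purchase plan: $778.45 × 0.0571 = $44.45
(Employer's $343.23 toward Roth contribution is not withheld from the employee.)
Total deductions = $42.81 + $181.70 + $23.83 + $7.01 + $68.85 + $44.45 = $368.65
Net pay = $778.45 − $368.65 = $409.80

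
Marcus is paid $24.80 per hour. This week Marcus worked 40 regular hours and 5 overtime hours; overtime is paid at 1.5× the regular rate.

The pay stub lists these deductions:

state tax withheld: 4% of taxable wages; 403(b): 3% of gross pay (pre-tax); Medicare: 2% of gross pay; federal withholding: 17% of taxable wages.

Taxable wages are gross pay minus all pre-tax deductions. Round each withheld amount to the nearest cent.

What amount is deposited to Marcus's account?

Regular pay: 40 × $24.80 = $992.00
Overtime pay: 5 × $24.80 × 1.5 = $186.00
Gross pay = $992.00 + $186.00 = $1,178.00
403(b): $1,178.00 × 0.03 = $35.34
Taxable wages = $1,178.00 − $35.34 = $1,142.66
State tax withheld: $1,142.66 × 0.04 = $45.71
Federal withholding: $1,142.66 × 0.17 = $194.25
Medicare: $1,178.00 × 0.02 = $23.56
Total deductions = $35.34 + $45.71 + $194.25 + $23.56 = $298.86
Net pay = $1,178.00 − $298.86 = $879.14

$879.14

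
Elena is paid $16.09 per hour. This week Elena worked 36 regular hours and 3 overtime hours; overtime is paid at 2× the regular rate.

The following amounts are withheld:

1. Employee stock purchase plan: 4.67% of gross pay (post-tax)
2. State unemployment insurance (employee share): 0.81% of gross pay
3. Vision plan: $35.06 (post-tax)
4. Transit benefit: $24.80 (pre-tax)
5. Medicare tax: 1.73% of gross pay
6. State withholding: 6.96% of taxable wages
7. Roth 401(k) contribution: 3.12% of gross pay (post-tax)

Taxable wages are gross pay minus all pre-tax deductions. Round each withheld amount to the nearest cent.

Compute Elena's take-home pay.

Regular pay: 36 × $16.09 = $579.24
Overtime pay: 3 × $16.09 × 2 = $96.54
Gross pay = $579.24 + $96.54 = $675.78
Transit benefit: $24.80
Taxable wages = $675.78 − $24.80 = $650.98
State withholding: $650.98 × 0.0696 = $45.31
State unemployment insurance (employee share): $675.78 × 0.0081 = $5.47
Medicare tax: $675.78 × 0.0173 = $11.69
Employee stock purchase plan: $675.78 × 0.0467 = $31.56
Vision plan: $35.06
Roth 401(k) contribution: $675.78 × 0.0312 = $21.08
Total deductions = $24.80 + $45.31 + $5.47 + $11.69 + $31.56 + $35.06 + $21.08 = $174.97
Net pay = $675.78 − $174.97 = $500.81

$500.81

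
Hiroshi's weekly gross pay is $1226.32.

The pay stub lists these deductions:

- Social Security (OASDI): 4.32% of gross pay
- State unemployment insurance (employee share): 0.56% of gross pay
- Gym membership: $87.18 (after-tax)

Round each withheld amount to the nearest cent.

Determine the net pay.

$1079.29

State unemployment insurance (employee share): $1226.32 × 0.0056 = $6.87
Social Security (OASDI): $1226.32 × 0.0432 = $52.98
Gym membership: $87.18
Total deductions = $6.87 + $52.98 + $87.18 = $147.03
Net pay = $1226.32 − $147.03 = $1079.29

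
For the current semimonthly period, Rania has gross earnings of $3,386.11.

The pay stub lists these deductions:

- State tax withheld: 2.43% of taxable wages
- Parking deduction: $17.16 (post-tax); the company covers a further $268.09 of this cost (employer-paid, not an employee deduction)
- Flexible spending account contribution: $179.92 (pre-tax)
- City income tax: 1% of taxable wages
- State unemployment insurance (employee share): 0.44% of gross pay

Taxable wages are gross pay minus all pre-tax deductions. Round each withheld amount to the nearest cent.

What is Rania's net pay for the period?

Flexible spending account contribution: $179.92
Taxable wages = $3,386.11 − $179.92 = $3,206.19
City income tax: $3,206.19 × 0.01 = $32.06
State tax withheld: $3,206.19 × 0.0243 = $77.91
State unemployment insurance (employee share): $3,386.11 × 0.0044 = $14.90
Parking deduction: $17.16
(Employer's $268.09 toward parking deduction is not withheld from the employee.)
Total deductions = $179.92 + $32.06 + $77.91 + $14.90 + $17.16 = $321.95
Net pay = $3,386.11 − $321.95 = $3,064.16

$3,064.16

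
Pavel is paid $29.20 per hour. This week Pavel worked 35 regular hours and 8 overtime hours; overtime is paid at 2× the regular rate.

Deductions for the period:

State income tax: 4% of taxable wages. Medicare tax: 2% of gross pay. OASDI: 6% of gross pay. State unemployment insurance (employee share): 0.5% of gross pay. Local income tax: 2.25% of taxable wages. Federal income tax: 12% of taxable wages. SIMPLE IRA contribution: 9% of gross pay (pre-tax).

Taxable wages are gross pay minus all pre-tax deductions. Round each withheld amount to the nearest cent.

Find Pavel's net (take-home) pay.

Regular pay: 35 × $29.20 = $1,022.00
Overtime pay: 8 × $29.20 × 2 = $467.20
Gross pay = $1,022.00 + $467.20 = $1,489.20
SIMPLE IRA contribution: $1,489.20 × 0.09 = $134.03
Taxable wages = $1,489.20 − $134.03 = $1,355.17
Local income tax: $1,355.17 × 0.0225 = $30.49
Federal income tax: $1,355.17 × 0.12 = $162.62
State income tax: $1,355.17 × 0.04 = $54.21
OASDI: $1,489.20 × 0.06 = $89.35
State unemployment insurance (employee share): $1,489.20 × 0.005 = $7.45
Medicare tax: $1,489.20 × 0.02 = $29.78
Total deductions = $134.03 + $30.49 + $162.62 + $54.21 + $89.35 + $7.45 + $29.78 = $507.93
Net pay = $1,489.20 − $507.93 = $981.27

$981.27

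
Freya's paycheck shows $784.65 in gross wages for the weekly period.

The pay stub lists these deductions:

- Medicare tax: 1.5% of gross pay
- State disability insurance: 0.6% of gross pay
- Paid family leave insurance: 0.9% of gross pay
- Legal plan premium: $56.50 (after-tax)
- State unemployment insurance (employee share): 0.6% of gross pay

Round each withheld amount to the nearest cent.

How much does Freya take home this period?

Paid family leave insurance: $784.65 × 0.009 = $7.06
State disability insurance: $784.65 × 0.006 = $4.71
State unemployment insurance (employee share): $784.65 × 0.006 = $4.71
Medicare tax: $784.65 × 0.015 = $11.77
Legal plan premium: $56.50
Total deductions = $7.06 + $4.71 + $4.71 + $11.77 + $56.50 = $84.75
Net pay = $784.65 − $84.75 = $699.90

$699.90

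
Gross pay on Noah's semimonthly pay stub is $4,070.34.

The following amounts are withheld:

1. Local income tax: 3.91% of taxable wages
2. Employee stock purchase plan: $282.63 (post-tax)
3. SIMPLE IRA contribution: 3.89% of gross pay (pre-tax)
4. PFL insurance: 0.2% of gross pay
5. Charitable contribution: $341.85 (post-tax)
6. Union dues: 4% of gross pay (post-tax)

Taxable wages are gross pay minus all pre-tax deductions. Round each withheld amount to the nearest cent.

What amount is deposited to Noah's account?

$2,963.61

SIMPLE IRA contribution: $4,070.34 × 0.0389 = $158.34
Taxable wages = $4,070.34 − $158.34 = $3,912.00
Local income tax: $3,912.00 × 0.0391 = $152.96
PFL insurance: $4,070.34 × 0.002 = $8.14
Employee stock purchase plan: $282.63
Union dues: $4,070.34 × 0.04 = $162.81
Charitable contribution: $341.85
Total deductions = $158.34 + $152.96 + $8.14 + $282.63 + $162.81 + $341.85 = $1,106.73
Net pay = $4,070.34 − $1,106.73 = $2,963.61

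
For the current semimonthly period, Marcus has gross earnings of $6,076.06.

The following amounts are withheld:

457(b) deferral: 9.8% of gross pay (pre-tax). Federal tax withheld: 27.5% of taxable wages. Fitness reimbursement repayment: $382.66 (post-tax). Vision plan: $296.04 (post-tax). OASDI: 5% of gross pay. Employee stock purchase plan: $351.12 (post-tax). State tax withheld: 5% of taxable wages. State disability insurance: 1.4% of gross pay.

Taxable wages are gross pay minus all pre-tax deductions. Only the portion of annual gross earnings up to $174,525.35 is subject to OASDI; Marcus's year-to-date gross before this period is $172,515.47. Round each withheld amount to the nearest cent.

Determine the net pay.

$2,484.04

457(b) deferral: $6,076.06 × 0.098 = $595.45
Taxable wages = $6,076.06 − $595.45 = $5,480.61
Federal tax withheld: $5,480.61 × 0.275 = $1,507.17
State tax withheld: $5,480.61 × 0.05 = $274.03
OASDI: only $174,525.35 − $172,515.47 = $2,009.88 of this check is subject → $2,009.88 × 0.05 = $100.49
State disability insurance: $6,076.06 × 0.014 = $85.06
Vision plan: $296.04
Fitness reimbursement repayment: $382.66
Employee stock purchase plan: $351.12
Total deductions = $595.45 + $1,507.17 + $274.03 + $100.49 + $85.06 + $296.04 + $382.66 + $351.12 = $3,592.02
Net pay = $6,076.06 − $3,592.02 = $2,484.04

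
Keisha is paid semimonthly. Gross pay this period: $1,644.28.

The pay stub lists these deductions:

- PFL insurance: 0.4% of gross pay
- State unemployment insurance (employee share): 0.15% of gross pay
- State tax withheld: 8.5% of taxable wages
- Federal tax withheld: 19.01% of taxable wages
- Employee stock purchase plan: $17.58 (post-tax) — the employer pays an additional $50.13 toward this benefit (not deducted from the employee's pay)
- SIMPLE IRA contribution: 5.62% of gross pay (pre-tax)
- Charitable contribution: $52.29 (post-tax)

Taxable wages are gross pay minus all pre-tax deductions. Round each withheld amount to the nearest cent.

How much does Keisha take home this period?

$1,046.03

SIMPLE IRA contribution: $1,644.28 × 0.0562 = $92.41
Taxable wages = $1,644.28 − $92.41 = $1,551.87
Federal tax withheld: $1,551.87 × 0.1901 = $295.01
State tax withheld: $1,551.87 × 0.085 = $131.91
State unemployment insurance (employee share): $1,644.28 × 0.0015 = $2.47
PFL insurance: $1,644.28 × 0.004 = $6.58
Employee stock purchase plan: $17.58
Charitable contribution: $52.29
(Employer's $50.13 toward employee stock purchase plan is not withheld from the employee.)
Total deductions = $92.41 + $295.01 + $131.91 + $2.47 + $6.58 + $17.58 + $52.29 = $598.25
Net pay = $1,644.28 − $598.25 = $1,046.03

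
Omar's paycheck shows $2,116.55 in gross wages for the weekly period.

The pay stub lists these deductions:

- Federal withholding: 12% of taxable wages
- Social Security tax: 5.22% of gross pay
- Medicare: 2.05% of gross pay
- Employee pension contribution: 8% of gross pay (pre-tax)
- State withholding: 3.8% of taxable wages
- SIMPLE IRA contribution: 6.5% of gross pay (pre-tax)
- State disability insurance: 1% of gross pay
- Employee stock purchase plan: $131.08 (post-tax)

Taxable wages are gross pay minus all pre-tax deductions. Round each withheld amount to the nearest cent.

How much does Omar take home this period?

SIMPLE IRA contribution: $2,116.55 × 0.065 = $137.58
Employee pension contribution: $2,116.55 × 0.08 = $169.32
Pre-tax total = $137.58 + $169.32 = $306.90
Taxable wages = $2,116.55 − $306.90 = $1,809.65
Federal withholding: $1,809.65 × 0.12 = $217.16
State withholding: $1,809.65 × 0.038 = $68.77
Medicare: $2,116.55 × 0.0205 = $43.39
State disability insurance: $2,116.55 × 0.01 = $21.17
Social Security tax: $2,116.55 × 0.0522 = $110.48
Employee stock purchase plan: $131.08
Total deductions = $137.58 + $169.32 + $217.16 + $68.77 + $43.39 + $21.17 + $110.48 + $131.08 = $898.95
Net pay = $2,116.55 − $898.95 = $1,217.60

$1,217.60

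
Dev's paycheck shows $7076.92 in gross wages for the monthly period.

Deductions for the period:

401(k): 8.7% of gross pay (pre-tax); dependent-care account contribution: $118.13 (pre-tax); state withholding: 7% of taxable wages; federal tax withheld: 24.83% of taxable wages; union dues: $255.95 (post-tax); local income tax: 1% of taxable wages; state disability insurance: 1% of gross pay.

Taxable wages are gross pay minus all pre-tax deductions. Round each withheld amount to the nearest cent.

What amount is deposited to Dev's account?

$3933.94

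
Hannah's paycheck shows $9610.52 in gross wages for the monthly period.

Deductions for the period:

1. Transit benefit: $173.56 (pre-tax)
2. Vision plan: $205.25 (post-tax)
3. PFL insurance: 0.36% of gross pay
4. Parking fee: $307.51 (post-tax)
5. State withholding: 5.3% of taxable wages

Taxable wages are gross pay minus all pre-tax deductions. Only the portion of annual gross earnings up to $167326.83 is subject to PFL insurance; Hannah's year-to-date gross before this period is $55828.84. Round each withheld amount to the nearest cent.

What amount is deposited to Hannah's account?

$8389.44

Transit benefit: $173.56
Taxable wages = $9610.52 − $173.56 = $9436.96
State withholding: $9436.96 × 0.053 = $500.16
PFL insurance: cap not yet reached, full $9610.52 is subject → $9610.52 × 0.0036 = $34.60
Parking fee: $307.51
Vision plan: $205.25
Total deductions = $173.56 + $500.16 + $34.60 + $307.51 + $205.25 = $1221.08
Net pay = $9610.52 − $1221.08 = $8389.44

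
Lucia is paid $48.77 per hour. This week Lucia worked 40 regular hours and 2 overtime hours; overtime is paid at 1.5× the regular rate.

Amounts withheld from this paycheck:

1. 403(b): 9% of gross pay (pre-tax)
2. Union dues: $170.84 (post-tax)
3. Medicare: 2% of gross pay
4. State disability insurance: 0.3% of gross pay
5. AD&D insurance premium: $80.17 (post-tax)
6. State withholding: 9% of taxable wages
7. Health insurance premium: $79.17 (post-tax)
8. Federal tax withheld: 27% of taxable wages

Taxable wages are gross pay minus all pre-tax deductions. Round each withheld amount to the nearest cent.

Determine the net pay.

Regular pay: 40 × $48.77 = $1,950.80
Overtime pay: 2 × $48.77 × 1.5 = $146.31
Gross pay = $1,950.80 + $146.31 = $2,097.11
403(b): $2,097.11 × 0.09 = $188.74
Taxable wages = $2,097.11 − $188.74 = $1,908.37
Federal tax withheld: $1,908.37 × 0.27 = $515.26
State withholding: $1,908.37 × 0.09 = $171.75
Medicare: $2,097.11 × 0.02 = $41.94
State disability insurance: $2,097.11 × 0.003 = $6.29
Health insurance premium: $79.17
AD&D insurance premium: $80.17
Union dues: $170.84
Total deductions = $188.74 + $515.26 + $171.75 + $41.94 + $6.29 + $79.17 + $80.17 + $170.84 = $1,254.16
Net pay = $2,097.11 − $1,254.16 = $842.95

$842.95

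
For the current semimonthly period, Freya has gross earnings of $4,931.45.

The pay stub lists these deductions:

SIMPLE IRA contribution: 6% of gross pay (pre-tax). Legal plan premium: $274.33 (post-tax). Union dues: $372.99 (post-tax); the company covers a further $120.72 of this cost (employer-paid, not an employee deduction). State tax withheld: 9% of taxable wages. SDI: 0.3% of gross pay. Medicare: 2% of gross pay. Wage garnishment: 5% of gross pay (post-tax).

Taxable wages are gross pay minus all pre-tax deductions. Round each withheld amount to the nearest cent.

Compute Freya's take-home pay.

SIMPLE IRA contribution: $4,931.45 × 0.06 = $295.89
Taxable wages = $4,931.45 − $295.89 = $4,635.56
State tax withheld: $4,635.56 × 0.09 = $417.20
Medicare: $4,931.45 × 0.02 = $98.63
SDI: $4,931.45 × 0.003 = $14.79
Legal plan premium: $274.33
Union dues: $372.99
Wage garnishment: $4,931.45 × 0.05 = $246.57
(Employer's $120.72 toward union dues is not withheld from the employee.)
Total deductions = $295.89 + $417.20 + $98.63 + $14.79 + $274.33 + $372.99 + $246.57 = $1,720.40
Net pay = $4,931.45 − $1,720.40 = $3,211.05

$3,211.05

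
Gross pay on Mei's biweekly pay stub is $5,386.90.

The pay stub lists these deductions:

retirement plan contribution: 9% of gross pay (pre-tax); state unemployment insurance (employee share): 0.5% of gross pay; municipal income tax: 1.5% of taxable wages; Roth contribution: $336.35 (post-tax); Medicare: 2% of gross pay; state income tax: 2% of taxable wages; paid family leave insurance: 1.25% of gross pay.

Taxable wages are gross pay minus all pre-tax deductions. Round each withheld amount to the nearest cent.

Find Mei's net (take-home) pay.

Retirement plan contribution: $5,386.90 × 0.09 = $484.82
Taxable wages = $5,386.90 − $484.82 = $4,902.08
State income tax: $4,902.08 × 0.02 = $98.04
Municipal income tax: $4,902.08 × 0.015 = $73.53
Medicare: $5,386.90 × 0.02 = $107.74
State unemployment insurance (employee share): $5,386.90 × 0.005 = $26.93
Paid family leave insurance: $5,386.90 × 0.0125 = $67.34
Roth contribution: $336.35
Total deductions = $484.82 + $98.04 + $73.53 + $107.74 + $26.93 + $67.34 + $336.35 = $1,194.75
Net pay = $5,386.90 − $1,194.75 = $4,192.15

$4,192.15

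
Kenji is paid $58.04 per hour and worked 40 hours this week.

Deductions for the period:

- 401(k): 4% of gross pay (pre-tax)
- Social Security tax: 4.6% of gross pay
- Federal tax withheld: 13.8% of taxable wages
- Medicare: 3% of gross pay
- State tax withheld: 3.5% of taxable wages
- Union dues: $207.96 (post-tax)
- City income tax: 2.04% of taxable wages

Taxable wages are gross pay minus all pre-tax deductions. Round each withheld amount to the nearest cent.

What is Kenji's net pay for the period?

Gross pay: 40 × $58.04 = $2321.60
401(k): $2321.60 × 0.04 = $92.86
Taxable wages = $2321.60 − $92.86 = $2228.74
State tax withheld: $2228.74 × 0.035 = $78.01
City income tax: $2228.74 × 0.0204 = $45.47
Federal tax withheld: $2228.74 × 0.138 = $307.57
Medicare: $2321.60 × 0.03 = $69.65
Social Security tax: $2321.60 × 0.046 = $106.79
Union dues: $207.96
Total deductions = $92.86 + $78.01 + $45.47 + $307.57 + $69.65 + $106.79 + $207.96 = $908.31
Net pay = $2321.60 − $908.31 = $1413.29

$1413.29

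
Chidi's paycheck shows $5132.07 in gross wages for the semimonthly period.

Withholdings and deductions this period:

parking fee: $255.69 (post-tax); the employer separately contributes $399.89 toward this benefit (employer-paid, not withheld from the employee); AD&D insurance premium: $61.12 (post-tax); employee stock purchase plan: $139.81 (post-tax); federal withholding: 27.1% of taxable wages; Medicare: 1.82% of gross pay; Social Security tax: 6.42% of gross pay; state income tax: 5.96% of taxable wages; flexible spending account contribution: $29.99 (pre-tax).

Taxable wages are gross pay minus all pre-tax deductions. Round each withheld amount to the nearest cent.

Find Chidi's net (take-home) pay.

Flexible spending account contribution: $29.99
Taxable wages = $5132.07 − $29.99 = $5102.08
State income tax: $5102.08 × 0.0596 = $304.08
Federal withholding: $5102.08 × 0.271 = $1382.66
Medicare: $5132.07 × 0.0182 = $93.40
Social Security tax: $5132.07 × 0.0642 = $329.48
Employee stock purchase plan: $139.81
AD&D insurance premium: $61.12
Parking fee: $255.69
(Employer's $399.89 toward parking fee is not withheld from the employee.)
Total deductions = $29.99 + $304.08 + $1382.66 + $93.40 + $329.48 + $139.81 + $61.12 + $255.69 = $2596.23
Net pay = $5132.07 − $2596.23 = $2535.84

$2535.84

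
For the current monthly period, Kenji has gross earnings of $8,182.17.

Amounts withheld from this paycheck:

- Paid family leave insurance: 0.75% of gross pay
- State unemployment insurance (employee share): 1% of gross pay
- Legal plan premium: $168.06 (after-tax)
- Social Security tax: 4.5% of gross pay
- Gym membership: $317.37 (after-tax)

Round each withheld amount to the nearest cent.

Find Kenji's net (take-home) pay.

Social Security tax: $8,182.17 × 0.045 = $368.20
Paid family leave insurance: $8,182.17 × 0.0075 = $61.37
State unemployment insurance (employee share): $8,182.17 × 0.01 = $81.82
Legal plan premium: $168.06
Gym membership: $317.37
Total deductions = $368.20 + $61.37 + $81.82 + $168.06 + $317.37 = $996.82
Net pay = $8,182.17 − $996.82 = $7,185.35

$7,185.35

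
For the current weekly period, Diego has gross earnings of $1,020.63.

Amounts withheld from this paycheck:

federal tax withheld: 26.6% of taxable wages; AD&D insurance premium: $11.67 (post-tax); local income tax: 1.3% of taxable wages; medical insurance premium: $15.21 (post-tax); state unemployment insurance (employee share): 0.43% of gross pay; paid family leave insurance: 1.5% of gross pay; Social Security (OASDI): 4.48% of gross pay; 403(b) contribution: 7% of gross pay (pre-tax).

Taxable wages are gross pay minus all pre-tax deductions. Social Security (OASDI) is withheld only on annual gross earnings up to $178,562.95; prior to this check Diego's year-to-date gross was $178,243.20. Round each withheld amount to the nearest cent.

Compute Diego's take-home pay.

403(b) contribution: $1,020.63 × 0.07 = $71.44
Taxable wages = $1,020.63 − $71.44 = $949.19
Local income tax: $949.19 × 0.013 = $12.34
Federal tax withheld: $949.19 × 0.266 = $252.48
Paid family leave insurance: $1,020.63 × 0.015 = $15.31
State unemployment insurance (employee share): $1,020.63 × 0.0043 = $4.39
Social Security (OASDI): only $178,562.95 − $178,243.20 = $319.75 of this check is subject → $319.75 × 0.0448 = $14.32
AD&D insurance premium: $11.67
Medical insurance premium: $15.21
Total deductions = $71.44 + $12.34 + $252.48 + $15.31 + $4.39 + $14.32 + $11.67 + $15.21 = $397.16
Net pay = $1,020.63 − $397.16 = $623.47

$623.47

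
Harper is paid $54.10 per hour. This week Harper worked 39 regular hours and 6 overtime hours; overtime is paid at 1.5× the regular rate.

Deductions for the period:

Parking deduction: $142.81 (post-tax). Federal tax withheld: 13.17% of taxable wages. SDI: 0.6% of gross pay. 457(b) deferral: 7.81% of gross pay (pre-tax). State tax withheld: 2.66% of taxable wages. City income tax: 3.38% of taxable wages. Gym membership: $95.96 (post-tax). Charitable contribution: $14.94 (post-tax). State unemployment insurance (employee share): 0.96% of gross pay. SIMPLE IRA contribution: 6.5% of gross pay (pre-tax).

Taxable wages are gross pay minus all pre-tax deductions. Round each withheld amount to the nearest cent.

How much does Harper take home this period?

$1,503.52

Regular pay: 39 × $54.10 = $2,109.90
Overtime pay: 6 × $54.10 × 1.5 = $486.90
Gross pay = $2,109.90 + $486.90 = $2,596.80
457(b) deferral: $2,596.80 × 0.0781 = $202.81
SIMPLE IRA contribution: $2,596.80 × 0.065 = $168.79
Pre-tax total = $202.81 + $168.79 = $371.60
Taxable wages = $2,596.80 − $371.60 = $2,225.20
Federal tax withheld: $2,225.20 × 0.1317 = $293.06
State tax withheld: $2,225.20 × 0.0266 = $59.19
City income tax: $2,225.20 × 0.0338 = $75.21
SDI: $2,596.80 × 0.006 = $15.58
State unemployment insurance (employee share): $2,596.80 × 0.0096 = $24.93
Parking deduction: $142.81
Gym membership: $95.96
Charitable contribution: $14.94
Total deductions = $202.81 + $168.79 + $293.06 + $59.19 + $75.21 + $15.58 + $24.93 + $142.81 + $95.96 + $14.94 = $1,093.28
Net pay = $2,596.80 − $1,093.28 = $1,503.52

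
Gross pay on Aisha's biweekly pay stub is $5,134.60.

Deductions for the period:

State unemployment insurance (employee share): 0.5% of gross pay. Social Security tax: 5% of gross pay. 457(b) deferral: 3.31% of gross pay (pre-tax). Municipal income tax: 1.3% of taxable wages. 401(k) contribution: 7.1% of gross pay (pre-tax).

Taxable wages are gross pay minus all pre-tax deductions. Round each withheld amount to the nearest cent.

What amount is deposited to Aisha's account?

457(b) deferral: $5,134.60 × 0.0331 = $169.96
401(k) contribution: $5,134.60 × 0.071 = $364.56
Pre-tax total = $169.96 + $364.56 = $534.52
Taxable wages = $5,134.60 − $534.52 = $4,600.08
Municipal income tax: $4,600.08 × 0.013 = $59.80
Social Security tax: $5,134.60 × 0.05 = $256.73
State unemployment insurance (employee share): $5,134.60 × 0.005 = $25.67
Total deductions = $169.96 + $364.56 + $59.80 + $256.73 + $25.67 = $876.72
Net pay = $5,134.60 − $876.72 = $4,257.88

$4,257.88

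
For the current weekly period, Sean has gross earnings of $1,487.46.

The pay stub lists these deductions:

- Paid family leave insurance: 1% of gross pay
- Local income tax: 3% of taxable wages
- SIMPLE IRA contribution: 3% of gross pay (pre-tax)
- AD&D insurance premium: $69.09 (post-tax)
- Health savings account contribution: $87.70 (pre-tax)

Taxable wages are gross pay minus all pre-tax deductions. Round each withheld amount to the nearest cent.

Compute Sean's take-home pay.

SIMPLE IRA contribution: $1,487.46 × 0.03 = $44.62
Health savings account contribution: $87.70
Pre-tax total = $44.62 + $87.70 = $132.32
Taxable wages = $1,487.46 − $132.32 = $1,355.14
Local income tax: $1,355.14 × 0.03 = $40.65
Paid family leave insurance: $1,487.46 × 0.01 = $14.87
AD&D insurance premium: $69.09
Total deductions = $44.62 + $87.70 + $40.65 + $14.87 + $69.09 = $256.93
Net pay = $1,487.46 − $256.93 = $1,230.53

$1,230.53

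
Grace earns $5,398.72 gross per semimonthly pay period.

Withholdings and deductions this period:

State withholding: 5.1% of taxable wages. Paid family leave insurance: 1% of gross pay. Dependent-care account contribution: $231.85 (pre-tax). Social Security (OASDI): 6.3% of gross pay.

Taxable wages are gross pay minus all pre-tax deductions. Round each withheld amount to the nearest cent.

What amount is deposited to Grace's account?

$4,509.25

Dependent-care account contribution: $231.85
Taxable wages = $5,398.72 − $231.85 = $5,166.87
State withholding: $5,166.87 × 0.051 = $263.51
Social Security (OASDI): $5,398.72 × 0.063 = $340.12
Paid family leave insurance: $5,398.72 × 0.01 = $53.99
Total deductions = $231.85 + $263.51 + $340.12 + $53.99 = $889.47
Net pay = $5,398.72 − $889.47 = $4,509.25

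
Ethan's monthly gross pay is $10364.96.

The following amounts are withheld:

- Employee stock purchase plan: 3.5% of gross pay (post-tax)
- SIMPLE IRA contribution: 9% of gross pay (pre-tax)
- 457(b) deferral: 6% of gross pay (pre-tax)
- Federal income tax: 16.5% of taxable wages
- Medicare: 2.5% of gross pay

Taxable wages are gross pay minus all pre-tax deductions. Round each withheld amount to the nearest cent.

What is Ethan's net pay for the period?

457(b) deferral: $10364.96 × 0.06 = $621.90
SIMPLE IRA contribution: $10364.96 × 0.09 = $932.85
Pre-tax total = $621.90 + $932.85 = $1554.75
Taxable wages = $10364.96 − $1554.75 = $8810.21
Federal income tax: $8810.21 × 0.165 = $1453.68
Medicare: $10364.96 × 0.025 = $259.12
Employee stock purchase plan: $10364.96 × 0.035 = $362.77
Total deductions = $621.90 + $932.85 + $1453.68 + $259.12 + $362.77 = $3630.32
Net pay = $10364.96 − $3630.32 = $6734.64

$6734.64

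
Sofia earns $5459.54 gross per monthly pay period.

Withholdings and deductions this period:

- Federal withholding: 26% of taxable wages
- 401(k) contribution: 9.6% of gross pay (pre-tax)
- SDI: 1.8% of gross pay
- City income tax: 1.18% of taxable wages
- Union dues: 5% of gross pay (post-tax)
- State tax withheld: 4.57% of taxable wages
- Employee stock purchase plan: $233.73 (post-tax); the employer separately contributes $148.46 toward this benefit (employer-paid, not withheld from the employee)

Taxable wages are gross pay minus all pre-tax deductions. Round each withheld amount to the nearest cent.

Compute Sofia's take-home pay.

401(k) contribution: $5459.54 × 0.096 = $524.12
Taxable wages = $5459.54 − $524.12 = $4935.42
Federal withholding: $4935.42 × 0.26 = $1283.21
City income tax: $4935.42 × 0.0118 = $58.24
State tax withheld: $4935.42 × 0.0457 = $225.55
SDI: $5459.54 × 0.018 = $98.27
Employee stock purchase plan: $233.73
Union dues: $5459.54 × 0.05 = $272.98
(Employer's $148.46 toward employee stock purchase plan is not withheld from the employee.)
Total deductions = $524.12 + $1283.21 + $58.24 + $225.55 + $98.27 + $233.73 + $272.98 = $2696.10
Net pay = $5459.54 − $2696.10 = $2763.44

$2763.44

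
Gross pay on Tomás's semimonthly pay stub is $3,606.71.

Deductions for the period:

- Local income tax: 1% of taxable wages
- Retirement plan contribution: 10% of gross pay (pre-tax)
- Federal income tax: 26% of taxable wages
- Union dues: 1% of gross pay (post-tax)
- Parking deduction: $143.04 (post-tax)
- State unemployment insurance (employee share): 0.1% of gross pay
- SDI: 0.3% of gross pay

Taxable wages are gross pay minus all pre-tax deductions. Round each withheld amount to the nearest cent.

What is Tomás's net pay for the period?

Retirement plan contribution: $3,606.71 × 0.1 = $360.67
Taxable wages = $3,606.71 − $360.67 = $3,246.04
Federal income tax: $3,246.04 × 0.26 = $843.97
Local income tax: $3,246.04 × 0.01 = $32.46
State unemployment insurance (employee share): $3,606.71 × 0.001 = $3.61
SDI: $3,606.71 × 0.003 = $10.82
Parking deduction: $143.04
Union dues: $3,606.71 × 0.01 = $36.07
Total deductions = $360.67 + $843.97 + $32.46 + $3.61 + $10.82 + $143.04 + $36.07 = $1,430.64
Net pay = $3,606.71 − $1,430.64 = $2,176.07

$2,176.07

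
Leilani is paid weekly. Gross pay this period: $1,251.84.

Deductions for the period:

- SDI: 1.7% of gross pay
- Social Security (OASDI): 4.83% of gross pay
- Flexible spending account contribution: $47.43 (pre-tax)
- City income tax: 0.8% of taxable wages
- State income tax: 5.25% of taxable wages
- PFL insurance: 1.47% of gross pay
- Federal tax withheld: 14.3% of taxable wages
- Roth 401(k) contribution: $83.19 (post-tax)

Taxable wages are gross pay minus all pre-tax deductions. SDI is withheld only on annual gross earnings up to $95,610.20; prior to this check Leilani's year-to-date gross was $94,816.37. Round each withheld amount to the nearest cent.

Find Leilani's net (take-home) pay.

Flexible spending account contribution: $47.43
Taxable wages = $1,251.84 − $47.43 = $1,204.41
City income tax: $1,204.41 × 0.008 = $9.64
State income tax: $1,204.41 × 0.0525 = $63.23
Federal tax withheld: $1,204.41 × 0.143 = $172.23
Social Security (OASDI): $1,251.84 × 0.0483 = $60.46
SDI: only $95,610.20 − $94,816.37 = $793.83 of this check is subject → $793.83 × 0.017 = $13.50
PFL insurance: $1,251.84 × 0.0147 = $18.40
Roth 401(k) contribution: $83.19
Total deductions = $47.43 + $9.64 + $63.23 + $172.23 + $60.46 + $13.50 + $18.40 + $83.19 = $468.08
Net pay = $1,251.84 − $468.08 = $783.76

$783.76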